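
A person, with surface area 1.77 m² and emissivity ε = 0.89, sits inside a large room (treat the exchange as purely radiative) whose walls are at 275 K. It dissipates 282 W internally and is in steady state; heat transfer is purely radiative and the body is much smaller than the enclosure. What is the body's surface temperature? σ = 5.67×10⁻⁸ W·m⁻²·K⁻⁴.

T ≈ 307 K

For a small grey body in a large enclosure, net radiated power = εσA(T⁴ − T_w⁴).
Steady state: P = εσA(T⁴ − T_w⁴) with A = 1.77 m².
T⁴ = P/(εσA) + T_w⁴ = 282/(0.89·5.67×10⁻⁸·1.770) + (275)⁴
    = 3.157×10⁹ + 5.719×10⁹ = 8.876×10⁹ K⁴.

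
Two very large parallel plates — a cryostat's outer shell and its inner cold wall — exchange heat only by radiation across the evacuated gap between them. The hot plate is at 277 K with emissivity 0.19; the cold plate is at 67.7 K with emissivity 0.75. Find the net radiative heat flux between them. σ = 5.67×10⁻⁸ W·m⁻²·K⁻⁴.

For two infinite grey parallel plates, q = σ(T₁⁴ − T₂⁴)/(1/ε₁ + 1/ε₂ − 1).
T₁⁴ − T₂⁴ = 5.887×10⁹ − 2.101×10⁷ = 5.866×10⁹ K⁴.
1/ε₁ + 1/ε₂ − 1 = 5.263 + 1.333 − 1 = 5.596.
q = 5.67×10⁻⁸ × 5.866×10⁹ / 5.596.

q ≈ 59.4 W/m²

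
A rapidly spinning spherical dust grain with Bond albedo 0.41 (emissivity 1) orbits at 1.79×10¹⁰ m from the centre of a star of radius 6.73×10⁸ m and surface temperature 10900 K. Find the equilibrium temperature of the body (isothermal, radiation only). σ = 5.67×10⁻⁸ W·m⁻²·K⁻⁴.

The star's surface emits σT_*⁴; at distance d the flux is S = σT_*⁴(R_*/d)².
S = 5.67×10⁻⁸·(10900)⁴·(6.73×10⁸/1.79×10¹⁰)² = 1.131×10⁶ W/m².
For an isothermal sphere T⁴ = (1−a)S/(4σ) = 2.943×10¹² K⁴.

T ≈ 1310 K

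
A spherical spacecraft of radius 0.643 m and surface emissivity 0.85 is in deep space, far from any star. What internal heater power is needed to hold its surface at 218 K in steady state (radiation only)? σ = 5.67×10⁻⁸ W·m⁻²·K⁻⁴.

P ≈ 566 W

P = εσ·4πr²·T⁴.
4πr² = 5.196 m²; T⁴ = 2.259×10⁹ K⁴.
P = 0.85·5.67×10⁻⁸·5.196·2.259×10⁹.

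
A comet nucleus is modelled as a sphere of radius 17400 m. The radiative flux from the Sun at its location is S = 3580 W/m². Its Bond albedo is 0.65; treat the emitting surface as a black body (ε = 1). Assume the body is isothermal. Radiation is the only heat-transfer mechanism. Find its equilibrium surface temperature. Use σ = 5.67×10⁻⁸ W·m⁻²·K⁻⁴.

At equilibrium, absorbed power = emitted power.
Absorbing cross-section = πr² = 9.511×10⁸ m²; emitting surface = 4πr² = 3.805×10⁹ m² (ratio 4).
(1−a)S·A_cross = εσ·A_surf·T⁴  ⇒  T⁴ = (1−a)S/(4σ).
T⁴ = 0.350·3580/(4·5.67×10⁻⁸) = 5.525×10⁹ K⁴.
T = (5.525×10⁹)^(1/4).

T ≈ 273 K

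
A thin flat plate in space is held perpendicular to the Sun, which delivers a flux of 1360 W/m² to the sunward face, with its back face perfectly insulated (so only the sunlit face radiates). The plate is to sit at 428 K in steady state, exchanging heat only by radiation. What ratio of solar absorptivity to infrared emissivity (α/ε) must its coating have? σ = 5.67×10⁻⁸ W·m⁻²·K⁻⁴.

Balance: αS·A = εσ·1A·T⁴ ⇒ α/ε = σT⁴/S.
α/ε = 5.67×10⁻⁸·(428)⁴/1360 = 5.67×10⁻⁸·3.356×10¹⁰/1360.

α/ε ≈ 1.40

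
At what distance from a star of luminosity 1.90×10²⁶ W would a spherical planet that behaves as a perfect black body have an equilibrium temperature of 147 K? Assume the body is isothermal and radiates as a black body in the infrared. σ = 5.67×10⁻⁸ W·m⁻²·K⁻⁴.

For an isothermal black-emitting sphere, (1−a)S·πr² = σ·4πr²·T⁴ ⇒ S = 4σT⁴/(1−a).
S = 4·5.67×10⁻⁸·(147)⁴/1.00 = 105.9 W/m².
Flux falls as S = L/(4πd²), so d = √(L/(4πS)) = √(1.90×10²⁶/(4π·105.9)).

d ≈ 3.78×10¹¹ m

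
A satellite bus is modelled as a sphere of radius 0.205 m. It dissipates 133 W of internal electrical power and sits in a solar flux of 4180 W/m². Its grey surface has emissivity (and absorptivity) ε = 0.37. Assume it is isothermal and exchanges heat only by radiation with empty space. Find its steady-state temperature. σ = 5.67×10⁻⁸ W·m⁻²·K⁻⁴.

At steady state, absorbed solar power + internal power = radiated power.
Absorbed: α·S·A_cross = 0.37·4180·0.1320 = 204.2 W (cross-section πr²).
Total input = 204.2 + 133 = 337.2 W.
Radiated: εσ·A_surf·T⁴ with A_surf = 4πr² = 0.5281 m².
T⁴ = 337.2/(0.37·5.67×10⁻⁸·0.5281) = 3.043×10¹⁰ K⁴.

T ≈ 418 K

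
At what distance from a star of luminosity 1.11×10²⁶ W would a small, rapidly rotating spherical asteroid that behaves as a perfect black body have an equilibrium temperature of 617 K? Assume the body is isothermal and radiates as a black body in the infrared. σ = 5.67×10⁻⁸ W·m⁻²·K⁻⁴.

For an isothermal black-emitting sphere, (1−a)S·πr² = σ·4πr²·T⁴ ⇒ S = 4σT⁴/(1−a).
S = 4·5.67×10⁻⁸·(617)⁴/1.00 = 32870 W/m².
Flux falls as S = L/(4πd²), so d = √(L/(4πS)) = √(1.11×10²⁶/(4π·32870)).

d ≈ 1.64×10¹⁰ m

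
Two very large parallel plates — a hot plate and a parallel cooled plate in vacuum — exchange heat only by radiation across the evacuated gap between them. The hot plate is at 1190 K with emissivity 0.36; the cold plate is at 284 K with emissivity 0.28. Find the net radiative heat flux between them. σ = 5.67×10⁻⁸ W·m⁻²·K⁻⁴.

q ≈ 21200 W/m²

For two infinite grey parallel plates, q = σ(T₁⁴ − T₂⁴)/(1/ε₁ + 1/ε₂ − 1).
T₁⁴ − T₂⁴ = 2.005×10¹² − 6.505×10⁹ = 1.999×10¹² K⁴.
1/ε₁ + 1/ε₂ − 1 = 2.778 + 3.571 − 1 = 5.349.
q = 5.67×10⁻⁸ × 1.999×10¹² / 5.349.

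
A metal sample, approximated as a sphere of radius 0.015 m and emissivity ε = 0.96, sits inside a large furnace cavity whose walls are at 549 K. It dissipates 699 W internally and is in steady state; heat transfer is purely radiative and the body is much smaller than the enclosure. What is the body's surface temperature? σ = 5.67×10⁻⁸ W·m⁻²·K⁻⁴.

For a small grey body in a large enclosure, net radiated power = εσA(T⁴ − T_w⁴).
Steady state: P = εσA(T⁴ − T_w⁴) with A = 4πr² = 0.002827 m².
T⁴ = P/(εσA) + T_w⁴ = 699/(0.96·5.67×10⁻⁸·0.002827) + (549)⁴
    = 4.542×10¹² + 9.084×10¹⁰ = 4.633×10¹² K⁴.

T ≈ 1470 K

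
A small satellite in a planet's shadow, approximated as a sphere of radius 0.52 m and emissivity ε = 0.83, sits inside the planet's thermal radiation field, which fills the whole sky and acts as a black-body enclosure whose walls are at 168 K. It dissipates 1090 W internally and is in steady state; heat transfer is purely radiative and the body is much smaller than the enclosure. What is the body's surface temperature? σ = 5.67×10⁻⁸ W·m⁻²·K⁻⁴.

For a small grey body in a large enclosure, net radiated power = εσA(T⁴ − T_w⁴).
Steady state: P = εσA(T⁴ − T_w⁴) with A = 4πr² = 3.398 m².
T⁴ = P/(εσA) + T_w⁴ = 1090/(0.83·5.67×10⁻⁸·3.398) + (168)⁴
    = 6.816×10⁹ + 7.966×10⁸ = 7.613×10⁹ K⁴.

T ≈ 295 K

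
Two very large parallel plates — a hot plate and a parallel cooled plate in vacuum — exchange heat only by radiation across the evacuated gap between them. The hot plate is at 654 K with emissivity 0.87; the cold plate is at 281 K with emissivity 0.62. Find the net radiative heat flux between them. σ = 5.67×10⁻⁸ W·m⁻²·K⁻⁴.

q ≈ 5690 W/m²

For two infinite grey parallel plates, q = σ(T₁⁴ − T₂⁴)/(1/ε₁ + 1/ε₂ − 1).
T₁⁴ − T₂⁴ = 1.829×10¹¹ − 6.235×10⁹ = 1.767×10¹¹ K⁴.
1/ε₁ + 1/ε₂ − 1 = 1.149 + 1.613 − 1 = 1.762.
q = 5.67×10⁻⁸ × 1.767×10¹¹ / 1.762.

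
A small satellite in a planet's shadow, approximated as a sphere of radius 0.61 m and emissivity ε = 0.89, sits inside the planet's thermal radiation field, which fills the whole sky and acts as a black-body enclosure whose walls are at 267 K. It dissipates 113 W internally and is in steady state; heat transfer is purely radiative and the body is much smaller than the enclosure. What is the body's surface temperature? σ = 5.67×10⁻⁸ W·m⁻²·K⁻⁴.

T ≈ 273 K

For a small grey body in a large enclosure, net radiated power = εσA(T⁴ − T_w⁴).
Steady state: P = εσA(T⁴ − T_w⁴) with A = 4πr² = 4.676 m².
T⁴ = P/(εσA) + T_w⁴ = 113/(0.89·5.67×10⁻⁸·4.676) + (267)⁴
    = 4.789×10⁸ + 5.082×10⁹ = 5.561×10⁹ K⁴.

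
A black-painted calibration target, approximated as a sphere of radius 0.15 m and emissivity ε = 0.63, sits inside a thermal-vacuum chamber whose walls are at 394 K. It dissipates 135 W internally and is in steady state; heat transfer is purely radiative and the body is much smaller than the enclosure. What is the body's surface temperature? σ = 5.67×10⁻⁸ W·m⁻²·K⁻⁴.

T ≈ 440 K

For a small grey body in a large enclosure, net radiated power = εσA(T⁴ − T_w⁴).
Steady state: P = εσA(T⁴ − T_w⁴) with A = 4πr² = 0.2827 m².
T⁴ = P/(εσA) + T_w⁴ = 135/(0.63·5.67×10⁻⁸·0.2827) + (394)⁴
    = 1.337×10¹⁰ + 2.410×10¹⁰ = 3.746×10¹⁰ K⁴.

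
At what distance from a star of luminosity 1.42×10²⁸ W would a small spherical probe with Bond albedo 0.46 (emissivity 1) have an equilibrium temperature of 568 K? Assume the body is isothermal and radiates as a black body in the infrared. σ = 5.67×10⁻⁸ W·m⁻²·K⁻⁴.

For an isothermal black-emitting sphere, (1−a)S·πr² = σ·4πr²·T⁴ ⇒ S = 4σT⁴/(1−a).
S = 4·5.67×10⁻⁸·(568)⁴/0.540 = 43720 W/m².
Flux falls as S = L/(4πd²), so d = √(L/(4πS)) = √(1.42×10²⁸/(4π·43720)).

d ≈ 1.61×10¹¹ m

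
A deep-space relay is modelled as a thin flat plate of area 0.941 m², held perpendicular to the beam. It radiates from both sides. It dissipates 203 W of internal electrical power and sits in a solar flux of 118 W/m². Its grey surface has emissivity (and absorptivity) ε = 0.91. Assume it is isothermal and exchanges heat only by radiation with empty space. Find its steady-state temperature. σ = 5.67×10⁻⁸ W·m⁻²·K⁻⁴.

At steady state, absorbed solar power + internal power = radiated power.
Absorbed: α·S·A_cross = 0.91·118·0.9410 = 101.0 W (cross-section A).
Total input = 101.0 + 203 = 304.0 W.
Radiated: εσ·A_surf·T⁴ with A_surf = 2A = 1.882 m².
T⁴ = 304.0/(0.91·5.67×10⁻⁸·1.882) = 3.131×10⁹ K⁴.

T ≈ 237 K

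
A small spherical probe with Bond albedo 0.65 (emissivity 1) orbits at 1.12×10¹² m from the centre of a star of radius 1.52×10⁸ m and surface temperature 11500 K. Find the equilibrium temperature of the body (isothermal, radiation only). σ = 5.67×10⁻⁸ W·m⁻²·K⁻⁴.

The star's surface emits σT_*⁴; at distance d the flux is S = σT_*⁴(R_*/d)².
S = 5.67×10⁻⁸·(11500)⁴·(1.52×10⁸/1.12×10¹²)² = 18.27 W/m².
For an isothermal sphere T⁴ = (1−a)S/(4σ) = 2.819×10⁷ K⁴.

T ≈ 72.9 K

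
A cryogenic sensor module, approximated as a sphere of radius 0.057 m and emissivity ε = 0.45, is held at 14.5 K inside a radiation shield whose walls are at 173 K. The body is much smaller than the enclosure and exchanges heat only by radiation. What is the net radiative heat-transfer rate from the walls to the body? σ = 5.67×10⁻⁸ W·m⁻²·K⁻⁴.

For a small grey body in a large enclosure: P_net = εσA(T_body⁴ − T_wall⁴).
A = 4πr² = 0.04083 m²; T_body⁴ − T_wall⁴ = 44210 − 8.957×10⁸ = -8.957×10⁸ K⁴.
|P_net| = 0.45·5.67×10⁻⁸·0.04083·8.957×10⁸.

P_net ≈ 0.933 W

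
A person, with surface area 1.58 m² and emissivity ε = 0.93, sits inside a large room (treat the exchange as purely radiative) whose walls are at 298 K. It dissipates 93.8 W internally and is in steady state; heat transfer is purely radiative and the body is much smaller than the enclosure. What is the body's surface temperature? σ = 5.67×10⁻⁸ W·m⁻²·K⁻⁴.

For a small grey body in a large enclosure, net radiated power = εσA(T⁴ − T_w⁴).
Steady state: P = εσA(T⁴ − T_w⁴) with A = 1.58 m².
T⁴ = P/(εσA) + T_w⁴ = 93.8/(0.93·5.67×10⁻⁸·1.580) + (298)⁴
    = 1.126×10⁹ + 7.886×10⁹ = 9.012×10⁹ K⁴.

T ≈ 308 K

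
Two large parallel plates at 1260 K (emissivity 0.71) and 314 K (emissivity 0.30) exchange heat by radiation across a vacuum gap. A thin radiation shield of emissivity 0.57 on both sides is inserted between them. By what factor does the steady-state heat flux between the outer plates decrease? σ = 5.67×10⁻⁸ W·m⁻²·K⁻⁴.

factor ≈ 1.67

Without shield: q₀ = σΔ(T⁴)/(1/ε₁+1/ε₂−1) with denominator 3.742.
With shield the two gaps are in series; the resistances add: (1/ε₁+1/ε_s−1)+(1/ε_s+1/ε₂−1) = 2.163+4.088 = 6.251.
Heat-flux ratio q₀/q = 6.251/3.742.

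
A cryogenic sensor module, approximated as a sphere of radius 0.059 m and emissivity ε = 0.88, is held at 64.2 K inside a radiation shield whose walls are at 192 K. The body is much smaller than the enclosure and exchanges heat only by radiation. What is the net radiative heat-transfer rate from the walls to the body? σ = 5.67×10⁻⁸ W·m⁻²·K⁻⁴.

For a small grey body in a large enclosure: P_net = εσA(T_body⁴ − T_wall⁴).
A = 4πr² = 0.04374 m²; T_body⁴ − T_wall⁴ = 1.699×10⁷ − 1.359×10⁹ = -1.342×10⁹ K⁴.
|P_net| = 0.88·5.67×10⁻⁸·0.04374·1.342×10⁹.

P_net ≈ 2.93 W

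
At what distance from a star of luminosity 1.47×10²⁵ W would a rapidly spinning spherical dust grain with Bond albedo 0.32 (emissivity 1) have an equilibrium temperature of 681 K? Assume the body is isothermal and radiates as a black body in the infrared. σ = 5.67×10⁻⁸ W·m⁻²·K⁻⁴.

d ≈ 4.04×10⁹ m

For an isothermal black-emitting sphere, (1−a)S·πr² = σ·4πr²·T⁴ ⇒ S = 4σT⁴/(1−a).
S = 4·5.67×10⁻⁸·(681)⁴/0.680 = 71730 W/m².
Flux falls as S = L/(4πd²), so d = √(L/(4πS)) = √(1.47×10²⁵/(4π·71730)).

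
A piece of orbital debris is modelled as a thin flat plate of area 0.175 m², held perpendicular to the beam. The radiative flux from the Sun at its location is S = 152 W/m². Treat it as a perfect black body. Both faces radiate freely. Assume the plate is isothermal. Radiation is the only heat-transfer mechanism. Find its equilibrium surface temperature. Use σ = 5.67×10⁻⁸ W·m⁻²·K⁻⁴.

At equilibrium, absorbed power = emitted power.
Absorbing cross-section = A = 0.1750 m²; emitting surface = 2A = 0.3500 m² (ratio 2).
S·A_cross = εσ·A_surf·T⁴  ⇒  T⁴ = S/(2σ).
T⁴ = 1.00·152/(2·5.67×10⁻⁸) = 1.340×10⁹ K⁴.
T = (1.340×10⁹)^(1/4).

T ≈ 191 K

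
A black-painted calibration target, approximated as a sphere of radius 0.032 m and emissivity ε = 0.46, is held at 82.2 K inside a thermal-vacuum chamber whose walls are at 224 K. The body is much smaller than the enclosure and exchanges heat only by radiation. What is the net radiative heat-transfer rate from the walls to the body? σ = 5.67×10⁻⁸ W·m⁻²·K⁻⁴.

P_net ≈ 0.830 W

For a small grey body in a large enclosure: P_net = εσA(T_body⁴ − T_wall⁴).
A = 4πr² = 0.01287 m²; T_body⁴ − T_wall⁴ = 4.565×10⁷ − 2.518×10⁹ = -2.472×10⁹ K⁴.
|P_net| = 0.46·5.67×10⁻⁸·0.01287·2.472×10⁹.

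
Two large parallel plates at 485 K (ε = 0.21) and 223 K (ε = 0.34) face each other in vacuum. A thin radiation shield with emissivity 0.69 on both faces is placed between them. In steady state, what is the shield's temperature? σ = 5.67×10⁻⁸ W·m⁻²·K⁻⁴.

In steady state the net flux on the hot side equals that on the cold side.
σ(T₁⁴−T_s⁴)/D₁ = σ(T_s⁴−T₂⁴)/D₂, with D₁ = 1/ε₁+1/ε_s−1 = 5.211, D₂ = 1/ε_s+1/ε₂−1 = 3.390.
Solve for T_s⁴: T_s⁴ = (D₂·T₁⁴ + D₁·T₂⁴)/(D₁+D₂) = 2.331×10¹⁰ K⁴.

T_s ≈ 391 K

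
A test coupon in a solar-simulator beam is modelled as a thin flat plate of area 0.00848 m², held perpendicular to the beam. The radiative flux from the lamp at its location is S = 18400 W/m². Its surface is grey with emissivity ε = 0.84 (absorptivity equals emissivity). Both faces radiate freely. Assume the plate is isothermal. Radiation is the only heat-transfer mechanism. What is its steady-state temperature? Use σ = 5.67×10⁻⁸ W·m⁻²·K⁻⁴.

At equilibrium, absorbed power = emitted power.
Absorbing cross-section = A = 0.008480 m²; emitting surface = 2A = 0.01696 m² (ratio 2).
εS·A_cross = εσ·A_surf·T⁴  ⇒  T⁴ = S/(2σ)   (ε cancels).
T⁴ = 18400/(2·5.67×10⁻⁸) = 1.623×10¹¹ K⁴.
T = (1.623×10¹¹)^(1/4).

T ≈ 635 K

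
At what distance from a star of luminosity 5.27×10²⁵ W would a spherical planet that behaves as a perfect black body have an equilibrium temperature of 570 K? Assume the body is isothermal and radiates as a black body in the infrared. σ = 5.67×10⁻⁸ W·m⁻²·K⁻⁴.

d ≈ 1.32×10¹⁰ m

For an isothermal black-emitting sphere, (1−a)S·πr² = σ·4πr²·T⁴ ⇒ S = 4σT⁴/(1−a).
S = 4·5.67×10⁻⁸·(570)⁴/1.00 = 23940 W/m².
Flux falls as S = L/(4πd²), so d = √(L/(4πS)) = √(5.27×10²⁵/(4π·23940)).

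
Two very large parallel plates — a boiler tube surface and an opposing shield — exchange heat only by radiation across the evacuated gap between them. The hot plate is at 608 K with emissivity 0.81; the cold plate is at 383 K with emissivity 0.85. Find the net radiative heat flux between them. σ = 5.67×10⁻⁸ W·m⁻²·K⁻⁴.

q ≈ 4630 W/m²

For two infinite grey parallel plates, q = σ(T₁⁴ − T₂⁴)/(1/ε₁ + 1/ε₂ − 1).
T₁⁴ − T₂⁴ = 1.367×10¹¹ − 2.152×10¹⁰ = 1.151×10¹¹ K⁴.
1/ε₁ + 1/ε₂ − 1 = 1.235 + 1.176 − 1 = 1.411.
q = 5.67×10⁻⁸ × 1.151×10¹¹ / 1.411.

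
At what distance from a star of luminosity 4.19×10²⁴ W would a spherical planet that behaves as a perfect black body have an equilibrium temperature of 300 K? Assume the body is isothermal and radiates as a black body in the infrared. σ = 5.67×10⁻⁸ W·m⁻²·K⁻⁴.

For an isothermal black-emitting sphere, (1−a)S·πr² = σ·4πr²·T⁴ ⇒ S = 4σT⁴/(1−a).
S = 4·5.67×10⁻⁸·(300)⁴/1.00 = 1837 W/m².
Flux falls as S = L/(4πd²), so d = √(L/(4πS)) = √(4.19×10²⁴/(4π·1837)).

d ≈ 1.35×10¹⁰ m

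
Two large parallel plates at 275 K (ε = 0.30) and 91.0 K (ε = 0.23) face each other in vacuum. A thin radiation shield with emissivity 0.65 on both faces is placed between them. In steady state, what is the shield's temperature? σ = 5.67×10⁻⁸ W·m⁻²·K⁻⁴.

T_s ≈ 238 K

In steady state the net flux on the hot side equals that on the cold side.
σ(T₁⁴−T_s⁴)/D₁ = σ(T_s⁴−T₂⁴)/D₂, with D₁ = 1/ε₁+1/ε_s−1 = 3.872, D₂ = 1/ε_s+1/ε₂−1 = 4.886.
Solve for T_s⁴: T_s⁴ = (D₂·T₁⁴ + D₁·T₂⁴)/(D₁+D₂) = 3.221×10⁹ K⁴.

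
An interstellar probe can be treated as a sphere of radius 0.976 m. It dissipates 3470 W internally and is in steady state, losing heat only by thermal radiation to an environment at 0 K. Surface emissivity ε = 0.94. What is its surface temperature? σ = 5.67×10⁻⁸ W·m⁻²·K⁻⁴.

T ≈ 272 K

Steady state: internal power = radiated power, P = εσA T⁴.
Radiating area A = 4πr² = 11.97 m².
T⁴ = P/(εσA) = 3470/(0.94·5.67×10⁻⁸·11.97) = 5.439×10⁹ K⁴.
T = (5.439×10⁹)^(1/4).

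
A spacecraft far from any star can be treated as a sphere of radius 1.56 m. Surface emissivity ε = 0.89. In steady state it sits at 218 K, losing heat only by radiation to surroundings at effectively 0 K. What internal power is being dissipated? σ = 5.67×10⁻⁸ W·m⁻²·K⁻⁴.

P ≈ 3490 W

Steady state: P = εσA T⁴.
A = 4πr² = 30.58 m²; T⁴ = (218)⁴ = 2.259×10⁹ K⁴.
P = 0.89 × 5.67×10⁻⁸ × 30.58 × 2.259×10⁹.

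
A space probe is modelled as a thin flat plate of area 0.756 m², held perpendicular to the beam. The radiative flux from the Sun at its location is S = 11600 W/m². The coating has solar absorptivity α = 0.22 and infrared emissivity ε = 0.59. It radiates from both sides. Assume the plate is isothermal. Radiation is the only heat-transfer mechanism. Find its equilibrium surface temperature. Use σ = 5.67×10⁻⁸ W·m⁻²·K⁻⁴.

At equilibrium, absorbed power = emitted power.
Absorbing cross-section = A = 0.7560 m²; emitting surface = 2A = 1.512 m² (ratio 2).
αS·A_cross = εσ·A_surf·T⁴  ⇒  T⁴ = αS/(ε·2σ).
T⁴ = 0.220·11600/(0.59·2·5.67×10⁻⁸) = 3.814×10¹⁰ K⁴.
T = (3.814×10¹⁰)^(1/4).

T ≈ 442 K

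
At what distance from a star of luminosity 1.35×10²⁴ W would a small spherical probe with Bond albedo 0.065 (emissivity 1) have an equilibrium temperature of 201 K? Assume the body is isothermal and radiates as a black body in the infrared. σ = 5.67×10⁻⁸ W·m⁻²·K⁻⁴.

d ≈ 1.65×10¹⁰ m

For an isothermal black-emitting sphere, (1−a)S·πr² = σ·4πr²·T⁴ ⇒ S = 4σT⁴/(1−a).
S = 4·5.67×10⁻⁸·(201)⁴/0.935 = 395.9 W/m².
Flux falls as S = L/(4πd²), so d = √(L/(4πS)) = √(1.35×10²⁴/(4π·395.9)).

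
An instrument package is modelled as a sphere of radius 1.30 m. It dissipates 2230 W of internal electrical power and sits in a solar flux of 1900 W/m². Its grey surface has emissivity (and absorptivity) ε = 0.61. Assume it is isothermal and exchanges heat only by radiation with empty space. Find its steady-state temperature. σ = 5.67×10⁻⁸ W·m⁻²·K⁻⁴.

At steady state, absorbed solar power + internal power = radiated power.
Absorbed: α·S·A_cross = 0.61·1900·5.309 = 6153 W (cross-section πr²).
Total input = 6153 + 2230 = 8383 W.
Radiated: εσ·A_surf·T⁴ with A_surf = 4πr² = 21.24 m².
T⁴ = 8383/(0.61·5.67×10⁻⁸·21.24) = 1.141×10¹⁰ K⁴.

T ≈ 327 K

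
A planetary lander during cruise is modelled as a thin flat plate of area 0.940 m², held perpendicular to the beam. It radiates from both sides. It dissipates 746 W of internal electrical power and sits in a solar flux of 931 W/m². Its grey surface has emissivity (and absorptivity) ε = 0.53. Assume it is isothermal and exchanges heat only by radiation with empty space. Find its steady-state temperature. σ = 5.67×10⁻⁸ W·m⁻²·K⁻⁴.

T ≈ 383 K

At steady state, absorbed solar power + internal power = radiated power.
Absorbed: α·S·A_cross = 0.53·931·0.9400 = 463.8 W (cross-section A).
Total input = 463.8 + 746 = 1210 W.
Radiated: εσ·A_surf·T⁴ with A_surf = 2A = 1.880 m².
T⁴ = 1210/(0.53·5.67×10⁻⁸·1.880) = 2.141×10¹⁰ K⁴.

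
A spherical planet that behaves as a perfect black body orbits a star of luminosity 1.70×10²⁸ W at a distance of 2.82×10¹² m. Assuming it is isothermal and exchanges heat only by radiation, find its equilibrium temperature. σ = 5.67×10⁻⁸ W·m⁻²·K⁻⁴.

First find the stellar flux at distance d: S = L/(4πd²) = 1.70×10²⁸/(4π·(2.82×10¹²)²) = 170.1 W/m².
For an isothermal sphere, absorbed (1−a)S·πr² = emitted σ·4πr²·T⁴, so T⁴ = (1−a)S/(4σ).
T⁴ = 1.00·170.1/(4·5.67×10⁻⁸) = 7.501×10⁸ K⁴.

T ≈ 165 K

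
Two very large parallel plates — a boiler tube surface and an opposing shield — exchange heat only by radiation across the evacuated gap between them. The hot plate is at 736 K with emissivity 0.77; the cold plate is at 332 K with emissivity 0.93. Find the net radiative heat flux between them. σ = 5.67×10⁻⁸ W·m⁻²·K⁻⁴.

For two infinite grey parallel plates, q = σ(T₁⁴ − T₂⁴)/(1/ε₁ + 1/ε₂ − 1).
T₁⁴ − T₂⁴ = 2.934×10¹¹ − 1.215×10¹⁰ = 2.813×10¹¹ K⁴.
1/ε₁ + 1/ε₂ − 1 = 1.299 + 1.075 − 1 = 1.374.
q = 5.67×10⁻⁸ × 2.813×10¹¹ / 1.374.

q ≈ 11600 W/m²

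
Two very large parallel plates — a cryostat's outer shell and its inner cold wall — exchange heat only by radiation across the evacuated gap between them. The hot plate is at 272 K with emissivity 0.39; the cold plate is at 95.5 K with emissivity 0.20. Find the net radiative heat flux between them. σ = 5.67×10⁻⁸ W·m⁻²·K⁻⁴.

For two infinite grey parallel plates, q = σ(T₁⁴ − T₂⁴)/(1/ε₁ + 1/ε₂ − 1).
T₁⁴ − T₂⁴ = 5.474×10⁹ − 8.318×10⁷ = 5.390×10⁹ K⁴.
1/ε₁ + 1/ε₂ − 1 = 2.564 + 5.000 − 1 = 6.564.
q = 5.67×10⁻⁸ × 5.390×10⁹ / 6.564.

q ≈ 46.6 W/m²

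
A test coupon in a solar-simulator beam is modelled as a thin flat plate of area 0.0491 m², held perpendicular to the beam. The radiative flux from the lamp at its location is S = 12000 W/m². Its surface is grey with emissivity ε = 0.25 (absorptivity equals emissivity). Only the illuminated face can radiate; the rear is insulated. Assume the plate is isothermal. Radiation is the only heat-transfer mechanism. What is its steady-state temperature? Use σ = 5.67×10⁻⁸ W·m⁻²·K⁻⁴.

At equilibrium, absorbed power = emitted power.
Absorbing cross-section = A = 0.04910 m²; emitting surface = A = 0.04910 m² (ratio 1).
εS·A_cross = εσ·A_surf·T⁴  ⇒  T⁴ = S/(1σ)   (ε cancels).
T⁴ = 12000/(1·5.67×10⁻⁸) = 2.116×10¹¹ K⁴.
T = (2.116×10¹¹)^(1/4).

T ≈ 678 K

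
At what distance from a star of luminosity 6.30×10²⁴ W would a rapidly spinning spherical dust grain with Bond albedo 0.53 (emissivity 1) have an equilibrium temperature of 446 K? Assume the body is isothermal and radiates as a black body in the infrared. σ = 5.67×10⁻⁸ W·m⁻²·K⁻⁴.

d ≈ 5.12×10⁹ m

For an isothermal black-emitting sphere, (1−a)S·πr² = σ·4πr²·T⁴ ⇒ S = 4σT⁴/(1−a).
S = 4·5.67×10⁻⁸·(446)⁴/0.470 = 19090 W/m².
Flux falls as S = L/(4πd²), so d = √(L/(4πS)) = √(6.30×10²⁴/(4π·19090)).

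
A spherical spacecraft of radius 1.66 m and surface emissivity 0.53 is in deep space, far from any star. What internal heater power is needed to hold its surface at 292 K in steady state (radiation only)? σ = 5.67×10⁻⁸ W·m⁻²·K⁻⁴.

P ≈ 7570 W

P = εσ·4πr²·T⁴.
4πr² = 34.63 m²; T⁴ = 7.270×10⁹ K⁴.
P = 0.53·5.67×10⁻⁸·34.63·7.270×10⁹.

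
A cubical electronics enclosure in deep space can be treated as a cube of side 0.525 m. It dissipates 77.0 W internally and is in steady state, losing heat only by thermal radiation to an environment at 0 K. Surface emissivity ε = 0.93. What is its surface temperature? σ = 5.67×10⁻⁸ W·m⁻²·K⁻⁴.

Steady state: internal power = radiated power, P = εσA T⁴.
Radiating area A = 6L² = 1.654 m².
T⁴ = P/(εσA) = 77.0/(0.93·5.67×10⁻⁸·1.654) = 8.830×10⁸ K⁴.
T = (8.830×10⁸)^(1/4).

T ≈ 172 K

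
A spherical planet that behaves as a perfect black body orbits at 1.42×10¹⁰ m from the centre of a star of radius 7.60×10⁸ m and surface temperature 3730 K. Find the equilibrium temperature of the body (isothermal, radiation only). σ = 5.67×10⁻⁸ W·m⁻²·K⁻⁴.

T ≈ 610 K

The star's surface emits σT_*⁴; at distance d the flux is S = σT_*⁴(R_*/d)².
S = 5.67×10⁻⁸·(3730)⁴·(7.60×10⁸/1.42×10¹⁰)² = 31440 W/m².
For an isothermal sphere T⁴ = (1−a)S/(4σ) = 1.386×10¹¹ K⁴.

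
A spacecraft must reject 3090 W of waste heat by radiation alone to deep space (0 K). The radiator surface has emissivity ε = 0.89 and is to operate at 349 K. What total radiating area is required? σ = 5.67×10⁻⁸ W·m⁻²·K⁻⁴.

P = εσA T⁴ ⇒ A = P/(εσT⁴).
T⁴ = 1.484×10¹⁰ K⁴.
A = 3090/(0.89 × 5.67×10⁻⁸ × 1.484×10¹⁰).

A ≈ 4.13 m²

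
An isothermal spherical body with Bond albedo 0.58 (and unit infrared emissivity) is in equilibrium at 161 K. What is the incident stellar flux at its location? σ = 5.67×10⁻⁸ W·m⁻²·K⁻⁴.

S ≈ 363 W/m²

(1−a)S·πr² = σ·4πr²·T⁴ ⇒ S = 4σT⁴/(1−a).
S = 4·5.67×10⁻⁸·6.719×10⁸/0.420.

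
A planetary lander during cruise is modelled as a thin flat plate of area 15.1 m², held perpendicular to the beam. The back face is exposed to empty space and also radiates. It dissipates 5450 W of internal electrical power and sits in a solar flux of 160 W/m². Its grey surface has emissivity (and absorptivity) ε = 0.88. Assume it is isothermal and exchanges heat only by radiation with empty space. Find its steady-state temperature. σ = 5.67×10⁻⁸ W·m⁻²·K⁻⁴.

At steady state, absorbed solar power + internal power = radiated power.
Absorbed: α·S·A_cross = 0.88·160·15.10 = 2126 W (cross-section A).
Total input = 2126 + 5450 = 7576 W.
Radiated: εσ·A_surf·T⁴ with A_surf = 2A = 30.20 m².
T⁴ = 7576/(0.88·5.67×10⁻⁸·30.20) = 5.028×10⁹ K⁴.

T ≈ 266 K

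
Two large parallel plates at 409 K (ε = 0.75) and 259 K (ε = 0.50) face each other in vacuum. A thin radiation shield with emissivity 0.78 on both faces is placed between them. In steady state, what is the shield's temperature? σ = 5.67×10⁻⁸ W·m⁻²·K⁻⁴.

T_s ≈ 368 K

In steady state the net flux on the hot side equals that on the cold side.
σ(T₁⁴−T_s⁴)/D₁ = σ(T_s⁴−T₂⁴)/D₂, with D₁ = 1/ε₁+1/ε_s−1 = 1.615, D₂ = 1/ε_s+1/ε₂−1 = 2.282.
Solve for T_s⁴: T_s⁴ = (D₂·T₁⁴ + D₁·T₂⁴)/(D₁+D₂) = 1.825×10¹⁰ K⁴.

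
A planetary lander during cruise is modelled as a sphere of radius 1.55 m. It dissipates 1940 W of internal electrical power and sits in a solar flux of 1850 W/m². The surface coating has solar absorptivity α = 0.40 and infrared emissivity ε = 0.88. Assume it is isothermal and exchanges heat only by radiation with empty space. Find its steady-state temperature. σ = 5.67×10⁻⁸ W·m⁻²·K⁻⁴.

At steady state, absorbed solar power + internal power = radiated power.
Absorbed: α·S·A_cross = 0.40·1850·7.548 = 5585 W (cross-section πr²).
Total input = 5585 + 1940 = 7525 W.
Radiated: εσ·A_surf·T⁴ with A_surf = 4πr² = 30.19 m².
T⁴ = 7525/(0.88·5.67×10⁻⁸·30.19) = 4.996×10⁹ K⁴.

T ≈ 266 K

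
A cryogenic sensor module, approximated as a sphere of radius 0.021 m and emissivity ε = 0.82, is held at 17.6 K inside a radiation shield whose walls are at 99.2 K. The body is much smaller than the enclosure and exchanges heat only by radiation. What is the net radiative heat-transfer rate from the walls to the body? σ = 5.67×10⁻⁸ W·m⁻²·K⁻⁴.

P_net ≈ 0.0249 W

For a small grey body in a large enclosure: P_net = εσA(T_body⁴ − T_wall⁴).
A = 4πr² = 0.005542 m²; T_body⁴ − T_wall⁴ = 95950 − 9.684×10⁷ = -9.674×10⁷ K⁴.
|P_net| = 0.82·5.67×10⁻⁸·0.005542·9.674×10⁷.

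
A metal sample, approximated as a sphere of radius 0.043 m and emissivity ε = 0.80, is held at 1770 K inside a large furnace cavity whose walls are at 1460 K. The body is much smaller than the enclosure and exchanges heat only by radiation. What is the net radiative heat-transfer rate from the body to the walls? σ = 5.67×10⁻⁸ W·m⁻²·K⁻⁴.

P_net ≈ 5560 W

For a small grey body in a large enclosure: P_net = εσA(T_body⁴ − T_wall⁴).
A = 4πr² = 0.02324 m²; T_body⁴ − T_wall⁴ = 9.815×10¹² − 4.544×10¹² = 5.271×10¹² K⁴.
|P_net| = 0.80·5.67×10⁻⁸·0.02324·5.271×10¹².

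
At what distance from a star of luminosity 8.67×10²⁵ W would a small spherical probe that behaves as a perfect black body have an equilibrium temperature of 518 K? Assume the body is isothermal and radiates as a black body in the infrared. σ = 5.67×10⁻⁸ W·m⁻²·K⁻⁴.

d ≈ 2.06×10¹⁰ m

For an isothermal black-emitting sphere, (1−a)S·πr² = σ·4πr²·T⁴ ⇒ S = 4σT⁴/(1−a).
S = 4·5.67×10⁻⁸·(518)⁴/1.00 = 16330 W/m².
Flux falls as S = L/(4πd²), so d = √(L/(4πS)) = √(8.67×10²⁵/(4π·16330)).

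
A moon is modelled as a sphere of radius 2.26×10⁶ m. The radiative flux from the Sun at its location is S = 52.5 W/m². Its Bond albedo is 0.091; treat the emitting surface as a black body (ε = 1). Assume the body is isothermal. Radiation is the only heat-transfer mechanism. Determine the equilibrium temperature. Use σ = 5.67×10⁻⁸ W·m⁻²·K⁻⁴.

T ≈ 120 K

At equilibrium, absorbed power = emitted power.
Absorbing cross-section = πr² = 1.605×10¹³ m²; emitting surface = 4πr² = 6.418×10¹³ m² (ratio 4).
(1−a)S·A_cross = εσ·A_surf·T⁴  ⇒  T⁴ = (1−a)S/(4σ).
T⁴ = 0.909·52.5/(4·5.67×10⁻⁸) = 2.104×10⁸ K⁴.
T = (2.104×10⁸)^(1/4).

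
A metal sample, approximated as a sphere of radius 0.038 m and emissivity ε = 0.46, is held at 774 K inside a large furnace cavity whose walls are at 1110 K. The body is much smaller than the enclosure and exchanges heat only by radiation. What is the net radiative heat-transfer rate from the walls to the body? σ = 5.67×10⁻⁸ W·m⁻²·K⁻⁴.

P_net ≈ 549 W

For a small grey body in a large enclosure: P_net = εσA(T_body⁴ − T_wall⁴).
A = 4πr² = 0.01815 m²; T_body⁴ − T_wall⁴ = 3.589×10¹¹ − 1.518×10¹² = -1.159×10¹² K⁴.
|P_net| = 0.46·5.67×10⁻⁸·0.01815·1.159×10¹².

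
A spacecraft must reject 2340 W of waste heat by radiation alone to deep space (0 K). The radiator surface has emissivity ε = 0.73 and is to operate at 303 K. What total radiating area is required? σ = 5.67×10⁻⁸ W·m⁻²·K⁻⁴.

A ≈ 6.71 m²

P = εσA T⁴ ⇒ A = P/(εσT⁴).
T⁴ = 8.429×10⁹ K⁴.
A = 2340/(0.73 × 5.67×10⁻⁸ × 8.429×10⁹).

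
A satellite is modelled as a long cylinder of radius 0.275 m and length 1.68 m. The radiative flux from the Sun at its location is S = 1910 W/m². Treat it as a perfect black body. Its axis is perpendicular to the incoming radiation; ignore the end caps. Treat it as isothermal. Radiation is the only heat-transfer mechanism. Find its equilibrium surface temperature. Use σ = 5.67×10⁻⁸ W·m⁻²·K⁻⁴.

T ≈ 322 K

At equilibrium, absorbed power = emitted power.
Absorbing cross-section = 2rL = 0.9240 m²; emitting surface = 2πrL = 2.903 m² (ratio π).
S·A_cross = εσ·A_surf·T⁴  ⇒  T⁴ = S/(πσ).
T⁴ = 1.00·1910/(π·5.67×10⁻⁸) = 1.072×10¹⁰ K⁴.
T = (1.072×10¹⁰)^(1/4).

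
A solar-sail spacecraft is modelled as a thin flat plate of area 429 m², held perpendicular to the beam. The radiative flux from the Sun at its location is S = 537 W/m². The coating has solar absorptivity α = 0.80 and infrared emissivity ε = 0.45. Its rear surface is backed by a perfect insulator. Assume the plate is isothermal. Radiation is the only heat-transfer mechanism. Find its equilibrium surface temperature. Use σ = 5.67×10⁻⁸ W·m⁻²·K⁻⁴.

At equilibrium, absorbed power = emitted power.
Absorbing cross-section = A = 429.0 m²; emitting surface = A = 429.0 m² (ratio 1).
αS·A_cross = εσ·A_surf·T⁴  ⇒  T⁴ = αS/(ε·1σ).
T⁴ = 0.800·537/(0.45·1·5.67×10⁻⁸) = 1.684×10¹⁰ K⁴.
T = (1.684×10¹⁰)^(1/4).

T ≈ 360 K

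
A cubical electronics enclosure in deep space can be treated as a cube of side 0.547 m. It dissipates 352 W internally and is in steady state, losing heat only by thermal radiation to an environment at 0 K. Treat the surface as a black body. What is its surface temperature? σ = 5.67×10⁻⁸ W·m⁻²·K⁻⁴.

T ≈ 242 K

Steady state: internal power = radiated power, P = εσA T⁴.
Radiating area A = 6L² = 1.795 m².
T⁴ = P/(εσA) = 352/(1.0·5.67×10⁻⁸·1.795) = 3.458×10⁹ K⁴.
T = (3.458×10⁹)^(1/4).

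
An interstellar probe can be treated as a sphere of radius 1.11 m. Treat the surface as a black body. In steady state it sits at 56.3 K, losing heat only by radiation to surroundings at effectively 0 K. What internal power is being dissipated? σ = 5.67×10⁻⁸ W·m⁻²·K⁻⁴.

Steady state: P = εσA T⁴.
A = 4πr² = 15.48 m²; T⁴ = (56.3)⁴ = 1.005×10⁷ K⁴.
P = 1.0 × 5.67×10⁻⁸ × 15.48 × 1.005×10⁷.

P ≈ 8.82 W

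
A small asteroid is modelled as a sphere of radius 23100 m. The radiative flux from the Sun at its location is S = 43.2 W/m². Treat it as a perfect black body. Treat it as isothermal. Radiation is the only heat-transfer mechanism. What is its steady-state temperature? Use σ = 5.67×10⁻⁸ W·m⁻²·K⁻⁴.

T ≈ 117 K

At equilibrium, absorbed power = emitted power.
Absorbing cross-section = πr² = 1.676×10⁹ m²; emitting surface = 4πr² = 6.706×10⁹ m² (ratio 4).
S·A_cross = εσ·A_surf·T⁴  ⇒  T⁴ = S/(4σ).
T⁴ = 1.00·43.2/(4·5.67×10⁻⁸) = 1.905×10⁸ K⁴.
T = (1.905×10⁸)^(1/4).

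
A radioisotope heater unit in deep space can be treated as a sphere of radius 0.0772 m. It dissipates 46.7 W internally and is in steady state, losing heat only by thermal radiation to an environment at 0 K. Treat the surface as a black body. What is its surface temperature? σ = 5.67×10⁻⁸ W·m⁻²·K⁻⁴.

T ≈ 324 K

Steady state: internal power = radiated power, P = εσA T⁴.
Radiating area A = 4πr² = 0.07489 m².
T⁴ = P/(εσA) = 46.7/(1.0·5.67×10⁻⁸·0.07489) = 1.100×10¹⁰ K⁴.
T = (1.100×10¹⁰)^(1/4).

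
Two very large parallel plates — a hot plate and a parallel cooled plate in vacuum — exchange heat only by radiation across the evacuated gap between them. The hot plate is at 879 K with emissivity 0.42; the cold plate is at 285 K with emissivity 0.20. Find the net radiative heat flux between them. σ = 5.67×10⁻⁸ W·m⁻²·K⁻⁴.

For two infinite grey parallel plates, q = σ(T₁⁴ − T₂⁴)/(1/ε₁ + 1/ε₂ − 1).
T₁⁴ − T₂⁴ = 5.970×10¹¹ − 6.598×10⁹ = 5.904×10¹¹ K⁴.
1/ε₁ + 1/ε₂ − 1 = 2.381 + 5.000 − 1 = 6.381.
q = 5.67×10⁻⁸ × 5.904×10¹¹ / 6.381.

q ≈ 5250 W/m²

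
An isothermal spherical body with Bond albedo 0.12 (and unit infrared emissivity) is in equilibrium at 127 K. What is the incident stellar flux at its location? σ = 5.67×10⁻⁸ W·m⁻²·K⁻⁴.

(1−a)S·πr² = σ·4πr²·T⁴ ⇒ S = 4σT⁴/(1−a).
S = 4·5.67×10⁻⁸·2.601×10⁸/0.880.

S ≈ 67.0 W/m²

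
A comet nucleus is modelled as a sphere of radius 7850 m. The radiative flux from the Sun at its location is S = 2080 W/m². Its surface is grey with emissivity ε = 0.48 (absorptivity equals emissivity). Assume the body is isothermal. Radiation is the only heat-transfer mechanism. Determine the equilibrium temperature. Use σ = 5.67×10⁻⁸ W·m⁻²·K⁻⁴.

T ≈ 309 K

At equilibrium, absorbed power = emitted power.
Absorbing cross-section = πr² = 1.936×10⁸ m²; emitting surface = 4πr² = 7.744×10⁸ m² (ratio 4).
εS·A_cross = εσ·A_surf·T⁴  ⇒  T⁴ = S/(4σ)   (ε cancels).
T⁴ = 2080/(4·5.67×10⁻⁸) = 9.171×10⁹ K⁴.
T = (9.171×10⁹)^(1/4).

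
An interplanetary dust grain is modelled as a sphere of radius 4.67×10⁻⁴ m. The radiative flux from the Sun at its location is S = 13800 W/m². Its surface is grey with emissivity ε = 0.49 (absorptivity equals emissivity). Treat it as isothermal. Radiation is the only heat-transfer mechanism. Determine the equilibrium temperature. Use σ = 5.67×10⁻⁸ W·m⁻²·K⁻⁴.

T ≈ 497 K

At equilibrium, absorbed power = emitted power.
Absorbing cross-section = πr² = 6.851×10⁻⁷ m²; emitting surface = 4πr² = 2.741×10⁻⁶ m² (ratio 4).
εS·A_cross = εσ·A_surf·T⁴  ⇒  T⁴ = S/(4σ)   (ε cancels).
T⁴ = 13800/(4·5.67×10⁻⁸) = 6.085×10¹⁰ K⁴.
T = (6.085×10¹⁰)^(1/4).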